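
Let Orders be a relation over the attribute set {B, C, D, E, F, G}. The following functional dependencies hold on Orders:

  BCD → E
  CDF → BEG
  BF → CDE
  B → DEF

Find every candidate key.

B, CDF

{B}⁺: B→DEF adds D, E, F; BF→CDE adds C; CDF→BEG adds G → {B, C, D, E, F, G}.
{C, D, F}⁺: CDF→BEG adds B, E, G → {B, C, D, E, F, G}. Minimal: {D, F}⁺ = {D, F}; {C, F}⁺ = {C, F}; {C, D}⁺ = {C, D} — none reach the full schema.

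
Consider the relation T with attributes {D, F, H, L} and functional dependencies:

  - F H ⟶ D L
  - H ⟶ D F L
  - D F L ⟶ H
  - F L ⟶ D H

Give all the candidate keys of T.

H; FL

{H}⁺: H→DFL adds D, F, L → {D, F, H, L}.
{F, L}⁺: FL→DH adds D, H → {D, F, H, L}. Minimal: {L}⁺ = {L}; {F}⁺ = {F} — none reach the full schema.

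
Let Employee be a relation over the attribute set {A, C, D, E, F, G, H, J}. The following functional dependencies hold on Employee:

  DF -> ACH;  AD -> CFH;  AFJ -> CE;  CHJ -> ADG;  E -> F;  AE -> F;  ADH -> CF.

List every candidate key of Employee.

Attribute J never appears on the right-hand side of any dependency, so J must belong to every candidate key.
{J}⁺ = {J}, which is not all of the schema, so we must add further attributes.
{A, D, J}⁺: AD→CFH adds C, F, H; AFJ→CE adds E; CHJ→ADG adds G → {A, C, D, E, F, G, H, J}. Minimal: {D, J}⁺ = {D, J}; {A, J}⁺ = {A, J}; {A, D}⁺ = {A, C, D, F, H} — none reach the full schema.
{C, H, J}⁺: CHJ→ADG adds A, D, G; ADH→CF adds F; AFJ→CE adds E → {A, C, D, E, F, G, H, J}. Minimal: {H, J}⁺ = {H, J}; {C, J}⁺ = {C, J}; {C, H}⁺ = {C, H} — none reach the full schema.
{D, E, J}⁺: E→F adds F; DF→ACH adds A, C, H; CHJ→ADG adds G → {A, C, D, E, F, G, H, J}. Minimal: {E, J}⁺ = {E, F, J}; {D, J}⁺ = {D, J}; {D, E}⁺ = {A, C, D, E, F, H} — none reach the full schema.
{D, F, J}⁺: DF→ACH adds A, C, H; AFJ→CE adds E; CHJ→ADG adds G → {A, C, D, E, F, G, H, J}. Minimal: {F, J}⁺ = {F, J}; {D, J}⁺ = {D, J}; {D, F}⁺ = {A, C, D, F, H} — none reach the full schema.
{A, E, H, J}⁺: E→F adds F; AFJ→CE adds C; CHJ→ADG adds D, G → {A, C, D, E, F, G, H, J}. Minimal: {E, H, J}⁺ = {E, F, H, J}; {A, H, J}⁺ = {A, H, J}; {A, E, J}⁺ = {A, C, E, F, J}; … — none reach the full schema.
{A, F, H, J}⁺: AFJ→CE adds C, E; CHJ→ADG adds D, G → {A, C, D, E, F, G, H, J}. Minimal: {F, H, J}⁺ = {F, H, J}; {A, H, J}⁺ = {A, H, J}; {A, F, J}⁺ = {A, C, E, F, J}; … — none reach the full schema.

ADJ, CHJ, DEJ, DFJ, AEHJ, AFHJ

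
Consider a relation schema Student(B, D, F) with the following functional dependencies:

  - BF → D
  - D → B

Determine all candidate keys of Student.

BF; DF

Attribute F never appears on the right-hand side of any dependency, so F must belong to every candidate key.
{F}⁺ = {F}, which is not all of the schema, so we must add further attributes.
{B, F}⁺: BF→D adds D → {B, D, F}.
{D, F}⁺: D→B adds B → {B, D, F}.
Any other superkey contains one of these as a subset, so there are no further candidate keys.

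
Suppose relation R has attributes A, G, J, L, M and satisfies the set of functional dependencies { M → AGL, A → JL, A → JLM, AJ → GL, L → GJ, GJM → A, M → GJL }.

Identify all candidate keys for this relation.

(A), (M)

{A}⁺: A→JL adds J, L; A→JLM adds M; AJ→GL adds G → {A, G, J, L, M}.
{M}⁺: M→AGL adds A, G, L; A→JL adds J → {A, G, J, L, M}.
Any other superkey contains one of these as a subset, so there are no further candidate keys.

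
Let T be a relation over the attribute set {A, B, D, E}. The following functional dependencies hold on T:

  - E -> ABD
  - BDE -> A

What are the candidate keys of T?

Attribute E never appears on the right-hand side of any dependency, so E must belong to every candidate key.
{E}⁺ = {A, B, D, E}, which is all of the schema, so {E} is the only candidate key.

{E}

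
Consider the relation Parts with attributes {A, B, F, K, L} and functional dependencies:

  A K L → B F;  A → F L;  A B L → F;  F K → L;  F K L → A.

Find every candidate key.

{A, K}, {F, K}

Attribute K never appears on the right-hand side of any dependency, so K must belong to every candidate key.
{K}⁺ = {K}, which is not all of the schema, so we must add further attributes.
{A, K}⁺: A→FL adds F, L; AKL→BF adds B → {A, B, F, K, L}. Minimal: {K}⁺ = {K}; {A}⁺ = {A, F, L} — none reach the full schema.
{F, K}⁺: FK→L adds L; FKL→A adds A; AKL→BF adds B → {A, B, F, K, L}. Minimal: {K}⁺ = {K}; {F}⁺ = {F} — none reach the full schema.
Any other superkey contains one of these as a subset, so there are no further candidate keys.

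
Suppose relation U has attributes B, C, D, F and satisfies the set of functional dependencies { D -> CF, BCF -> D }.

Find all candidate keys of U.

{B, D}, {B, C, F}

Attribute B never appears on the right-hand side of any dependency, so B must belong to every candidate key.
{B}⁺ = {B}, which is not all of the schema, so we must add further attributes.
{B, D}⁺: D→CF adds C, F → {B, C, D, F}.
{B, C, F}⁺: BCF→D adds D → {B, C, D, F}.
Any other superkey contains one of these as a subset, so there are no further candidate keys.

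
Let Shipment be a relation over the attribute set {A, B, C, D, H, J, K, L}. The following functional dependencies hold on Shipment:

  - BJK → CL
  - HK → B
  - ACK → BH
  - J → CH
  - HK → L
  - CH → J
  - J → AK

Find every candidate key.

{D, J}⁺: J→CH adds C, H; J→AK adds A, K; HK→B adds B; HK→L adds L → {A, B, C, D, H, J, K, L}. Minimal: {J}⁺ = {A, B, C, H, J, K, L}; {D}⁺ = {D} — none reach the full schema.
{C, D, H}⁺: CH→J adds J; J→AK adds A, K; HK→B adds B; HK→L adds L → {A, B, C, D, H, J, K, L}. Minimal: {D, H}⁺ = {D, H}; {C, H}⁺ = {A, B, C, H, J, K, L}; {C, D}⁺ = {C, D} — none reach the full schema.
{A, C, D, K}⁺: ACK→BH adds B, H; HK→L adds L; CH→J adds J → {A, B, C, D, H, J, K, L}. Minimal: {C, D, K}⁺ = {C, D, K}; {A, D, K}⁺ = {A, D, K}; {A, C, K}⁺ = {A, B, C, H, J, K, L}; … — none reach the full schema.

DJ, CDH, ACDK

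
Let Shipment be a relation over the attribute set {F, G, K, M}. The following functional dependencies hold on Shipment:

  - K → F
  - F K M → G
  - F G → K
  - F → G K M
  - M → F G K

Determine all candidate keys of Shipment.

{F}, {K}, {M}

{F}⁺: F→GKM adds G, K, M → {F, G, K, M}.
{K}⁺: K→F adds F; F→GKM adds G, M → {F, G, K, M}.
{M}⁺: M→FGK adds F, G, K → {F, G, K, M}.
Any other superkey contains one of these as a subset, so there are no further candidate keys.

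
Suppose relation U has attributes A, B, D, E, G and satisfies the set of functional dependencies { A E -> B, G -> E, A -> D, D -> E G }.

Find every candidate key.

Attribute A never appears on the right-hand side of any dependency, so A must belong to every candidate key.
{A}⁺ = {A, B, D, E, G}, which is all of the schema, so {A} is the only candidate key.

{A}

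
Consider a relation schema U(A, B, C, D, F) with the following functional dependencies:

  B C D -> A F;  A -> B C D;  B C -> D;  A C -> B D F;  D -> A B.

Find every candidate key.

{A}⁺: A→BCD adds B, C, D; AC→BDF adds F → {A, B, C, D, F}.
{D}⁺: D→AB adds A, B; A→BCD adds C; AC→BDF adds F → {A, B, C, D, F}.
{B, C}⁺: BC→D adds D; D→AB adds A; BCD→AF adds F → {A, B, C, D, F}.

{A}; {D}; {B, C}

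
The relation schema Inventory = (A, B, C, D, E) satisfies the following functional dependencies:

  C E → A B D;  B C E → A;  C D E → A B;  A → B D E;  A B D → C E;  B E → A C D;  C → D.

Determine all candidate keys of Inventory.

{A}⁺: A→BDE adds B, D, E; ABD→CE adds C → {A, B, C, D, E}.
{B, E}⁺: BE→ACD adds A, C, D → {A, B, C, D, E}. Minimal: {E}⁺ = {E}; {B}⁺ = {B} — none reach the full schema.
{C, E}⁺: CE→ABD adds A, B, D → {A, B, C, D, E}. Minimal: {E}⁺ = {E}; {C}⁺ = {C, D} — none reach the full schema.

(A), (B, E), (C, E)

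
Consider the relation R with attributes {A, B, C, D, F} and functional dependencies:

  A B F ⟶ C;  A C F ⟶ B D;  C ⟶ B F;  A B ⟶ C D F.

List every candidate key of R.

Attribute A never appears on the right-hand side of any dependency, so A must belong to every candidate key.
{A}⁺ = {A}, which is not all of the schema, so we must add further attributes.
{A, B}⁺: AB→CDF adds C, D, F → {A, B, C, D, F}.
{A, C}⁺: C→BF adds B, F; AB→CDF adds D → {A, B, C, D, F}.

AB; AC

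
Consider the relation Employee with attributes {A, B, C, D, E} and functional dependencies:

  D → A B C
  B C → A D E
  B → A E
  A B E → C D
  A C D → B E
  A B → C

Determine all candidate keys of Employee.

B, D

{B}⁺: B→AE adds A, E; ABE→CD adds C, D → {A, B, C, D, E}.
{D}⁺: D→ABC adds A, B, C; BC→ADE adds E → {A, B, C, D, E}.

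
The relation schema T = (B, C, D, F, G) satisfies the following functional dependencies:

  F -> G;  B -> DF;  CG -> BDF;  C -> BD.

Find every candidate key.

Attribute C never appears on the right-hand side of any dependency, so C must belong to every candidate key.
{C}⁺ = {B, C, D, F, G}, which is all of the schema, so {C} is the only candidate key.

{C}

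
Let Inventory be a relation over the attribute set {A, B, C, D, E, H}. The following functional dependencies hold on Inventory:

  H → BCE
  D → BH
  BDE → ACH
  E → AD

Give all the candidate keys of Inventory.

{D}, {E}, {H}

{D}⁺: D→BH adds B, H; H→BCE adds C, E; BDE→ACH adds A → {A, B, C, D, E, H}.
{E}⁺: E→AD adds A, D; D→BH adds B, H; BDE→ACH adds C → {A, B, C, D, E, H}.
{H}⁺: H→BCE adds B, C, E; E→AD adds A, D → {A, B, C, D, E, H}.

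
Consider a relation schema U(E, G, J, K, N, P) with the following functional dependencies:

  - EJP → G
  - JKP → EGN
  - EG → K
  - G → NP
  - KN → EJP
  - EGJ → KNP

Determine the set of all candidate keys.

{E, G}, {G, K}, {K, N}, {E, J, P}, {J, K, P}

{E, G}⁺: EG→K adds K; G→NP adds N, P; KN→EJP adds J → {E, G, J, K, N, P}. Minimal: {G}⁺ = {G, N, P}; {E}⁺ = {E} — none reach the full schema.
{G, K}⁺: G→NP adds N, P; KN→EJP adds E, J → {E, G, J, K, N, P}. Minimal: {K}⁺ = {K}; {G}⁺ = {G, N, P} — none reach the full schema.
{K, N}⁺: KN→EJP adds E, J, P; EJP→G adds G → {E, G, J, K, N, P}. Minimal: {N}⁺ = {N}; {K}⁺ = {K} — none reach the full schema.
{E, J, P}⁺: EJP→G adds G; EG→K adds K; G→NP adds N → {E, G, J, K, N, P}. Minimal: {J, P}⁺ = {J, P}; {E, P}⁺ = {E, P}; {E, J}⁺ = {E, J} — none reach the full schema.
{J, K, P}⁺: JKP→EGN adds E, G, N → {E, G, J, K, N, P}. Minimal: {K, P}⁺ = {K, P}; {J, P}⁺ = {J, P}; {J, K}⁺ = {J, K} — none reach the full schema.
Any other superkey contains one of these as a subset, so there are no further candidate keys.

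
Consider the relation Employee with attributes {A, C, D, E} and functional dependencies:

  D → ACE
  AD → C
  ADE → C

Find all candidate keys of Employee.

(D)

{D}⁺: D→ACE adds A, C, E → {A, C, D, E}.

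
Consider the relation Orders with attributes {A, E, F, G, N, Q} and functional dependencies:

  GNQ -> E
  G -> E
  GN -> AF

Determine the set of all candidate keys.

Attributes G, N, Q never appear on any right-hand side, so every candidate key must contain {G, N, Q}.
{G, N, Q}⁺ = {A, E, F, G, N, Q}, which is all of the schema, so {G, N, Q} is the only candidate key.

GNQ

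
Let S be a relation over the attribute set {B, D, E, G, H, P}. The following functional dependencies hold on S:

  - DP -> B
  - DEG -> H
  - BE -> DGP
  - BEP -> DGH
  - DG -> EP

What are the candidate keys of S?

(B, E), (D, G), (D, E, P)

{B, E}⁺: BE→DGP adds D, G, P; BEP→DGH adds H → {B, D, E, G, H, P}. Minimal: {E}⁺ = {E}; {B}⁺ = {B} — none reach the full schema.
{D, G}⁺: DG→EP adds E, P; DP→B adds B; DEG→H adds H → {B, D, E, G, H, P}. Minimal: {G}⁺ = {G}; {D}⁺ = {D} — none reach the full schema.
{D, E, P}⁺: DP→B adds B; BE→DGP adds G; BEP→DGH adds H → {B, D, E, G, H, P}. Minimal: {E, P}⁺ = {E, P}; {D, P}⁺ = {B, D, P}; {D, E}⁺ = {D, E} — none reach the full schema.
Any other superkey contains one of these as a subset, so there are no further candidate keys.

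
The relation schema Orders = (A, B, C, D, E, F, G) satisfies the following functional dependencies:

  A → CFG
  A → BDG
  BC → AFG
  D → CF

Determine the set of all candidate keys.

Attribute E never appears on the right-hand side of any dependency, so E must belong to every candidate key.
{E}⁺ = {E}, which is not all of the schema, so we must add further attributes.
{A, E}⁺: A→CFG adds C, F, G; A→BDG adds B, D → {A, B, C, D, E, F, G}. Minimal: {E}⁺ = {E}; {A}⁺ = {A, B, C, D, F, G} — none reach the full schema.
{B, C, E}⁺: BC→AFG adds A, F, G; A→BDG adds D → {A, B, C, D, E, F, G}. Minimal: {C, E}⁺ = {C, E}; {B, E}⁺ = {B, E}; {B, C}⁺ = {A, B, C, D, F, G} — none reach the full schema.
{B, D, E}⁺: D→CF adds C, F; BC→AFG adds A, G → {A, B, C, D, E, F, G}. Minimal: {D, E}⁺ = {C, D, E, F}; {B, E}⁺ = {B, E}; {B, D}⁺ = {A, B, C, D, F, G} — none reach the full schema.
Any other superkey contains one of these as a subset, so there are no further candidate keys.

{A, E}, {B, C, E}, {B, D, E}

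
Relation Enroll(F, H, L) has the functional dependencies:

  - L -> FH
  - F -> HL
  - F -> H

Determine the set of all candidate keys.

{F}⁺: F→HL adds H, L → {F, H, L}.
{L}⁺: L→FH adds F, H → {F, H, L}.

F, L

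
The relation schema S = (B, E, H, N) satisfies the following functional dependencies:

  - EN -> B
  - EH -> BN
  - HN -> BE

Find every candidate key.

EH, HN

{E, H}⁺: EH→BN adds B, N → {B, E, H, N}. Minimal: {H}⁺ = {H}; {E}⁺ = {E} — none reach the full schema.
{H, N}⁺: HN→BE adds B, E → {B, E, H, N}. Minimal: {N}⁺ = {N}; {H}⁺ = {H} — none reach the full schema.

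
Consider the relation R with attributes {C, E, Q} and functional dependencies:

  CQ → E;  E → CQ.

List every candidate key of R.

{E}⁺: E→CQ adds C, Q → {C, E, Q}.
{C, Q}⁺: CQ→E adds E → {C, E, Q}.

(E), (C, Q)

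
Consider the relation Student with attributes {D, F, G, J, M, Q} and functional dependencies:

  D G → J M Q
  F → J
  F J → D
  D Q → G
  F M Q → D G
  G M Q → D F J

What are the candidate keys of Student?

{D, G}, {D, Q}, {F, G}, {F, Q}, {G, M, Q}

{D, G}⁺: DG→JMQ adds J, M, Q; GMQ→DFJ adds F → {D, F, G, J, M, Q}. Minimal: {G}⁺ = {G}; {D}⁺ = {D} — none reach the full schema.
{D, Q}⁺: DQ→G adds G; DG→JMQ adds J, M; GMQ→DFJ adds F → {D, F, G, J, M, Q}. Minimal: {Q}⁺ = {Q}; {D}⁺ = {D} — none reach the full schema.
{F, G}⁺: F→J adds J; FJ→D adds D; DG→JMQ adds M, Q → {D, F, G, J, M, Q}. Minimal: {G}⁺ = {G}; {F}⁺ = {D, F, J} — none reach the full schema.
{F, Q}⁺: F→J adds J; FJ→D adds D; DQ→G adds G; DG→JMQ adds M → {D, F, G, J, M, Q}. Minimal: {Q}⁺ = {Q}; {F}⁺ = {D, F, J} — none reach the full schema.
{G, M, Q}⁺: GMQ→DFJ adds D, F, J → {D, F, G, J, M, Q}. Minimal: {M, Q}⁺ = {M, Q}; {G, Q}⁺ = {G, Q}; {G, M}⁺ = {G, M} — none reach the full schema.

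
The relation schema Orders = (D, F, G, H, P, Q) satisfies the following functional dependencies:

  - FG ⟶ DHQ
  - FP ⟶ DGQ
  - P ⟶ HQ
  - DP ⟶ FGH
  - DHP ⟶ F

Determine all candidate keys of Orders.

Attribute P never appears on the right-hand side of any dependency, so P must belong to every candidate key.
{P}⁺ = {H, P, Q}, which is not all of the schema, so we must add further attributes.
{D, P}⁺: P→HQ adds H, Q; DP→FGH adds F, G → {D, F, G, H, P, Q}. Minimal: {P}⁺ = {H, P, Q}; {D}⁺ = {D} — none reach the full schema.
{F, P}⁺: FP→DGQ adds D, G, Q; P→HQ adds H → {D, F, G, H, P, Q}. Minimal: {P}⁺ = {H, P, Q}; {F}⁺ = {F} — none reach the full schema.
Any other superkey contains one of these as a subset, so there are no further candidate keys.

(D, P), (F, P)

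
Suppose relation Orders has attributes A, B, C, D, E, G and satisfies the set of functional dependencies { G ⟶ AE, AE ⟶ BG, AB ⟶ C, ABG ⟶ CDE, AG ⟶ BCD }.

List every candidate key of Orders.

{G}; {A, E}

{G}⁺: G→AE adds A, E; AE→BG adds B; AB→C adds C; ABG→CDE adds D → {A, B, C, D, E, G}.
{A, E}⁺: AE→BG adds B, G; AB→C adds C; ABG→CDE adds D → {A, B, C, D, E, G}. Minimal: {E}⁺ = {E}; {A}⁺ = {A} — none reach the full schema.
Any other superkey contains one of these as a subset, so there are no further candidate keys.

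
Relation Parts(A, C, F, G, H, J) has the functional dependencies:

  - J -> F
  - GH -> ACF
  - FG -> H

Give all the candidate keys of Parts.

{G, J}

Attributes G, J never appear on any right-hand side, so every candidate key must contain {G, J}.
{G, J}⁺ = {A, C, F, G, H, J}, which is all of the schema, so {G, J} is the only candidate key.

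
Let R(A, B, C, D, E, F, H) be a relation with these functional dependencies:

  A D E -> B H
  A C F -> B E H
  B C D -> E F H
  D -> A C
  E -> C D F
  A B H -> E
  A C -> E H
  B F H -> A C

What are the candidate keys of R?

{D}⁺: D→AC adds A, C; AC→EH adds E, H; ADE→BH adds B; BCD→EFH adds F → {A, B, C, D, E, F, H}.
{E}⁺: E→CDF adds C, D, F; D→AC adds A; AC→EH adds H; ADE→BH adds B → {A, B, C, D, E, F, H}.
{A, C}⁺: AC→EH adds E, H; E→CDF adds D, F; ADE→BH adds B → {A, B, C, D, E, F, H}.
{A, B, H}⁺: ABH→E adds E; E→CDF adds C, D, F → {A, B, C, D, E, F, H}.
{B, F, H}⁺: BFH→AC adds A, C; ACF→BEH adds E; E→CDF adds D → {A, B, C, D, E, F, H}.
Any other superkey contains one of these as a subset, so there are no further candidate keys.

{D}, {E}, {A, C}, {A, B, H}, {B, F, H}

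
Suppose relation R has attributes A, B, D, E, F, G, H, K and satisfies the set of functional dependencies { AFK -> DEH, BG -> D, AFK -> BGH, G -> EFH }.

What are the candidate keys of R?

{A, F, K}, {A, G, K}

Attributes A, K never appear on any right-hand side, so every candidate key must contain {A, K}.
{A, K}⁺ = {A, K}, which is not all of the schema, so we must add further attributes.
{A, F, K}⁺: AFK→DEH adds D, E, H; AFK→BGH adds B, G → {A, B, D, E, F, G, H, K}. Minimal: {F, K}⁺ = {F, K}; {A, K}⁺ = {A, K}; {A, F}⁺ = {A, F} — none reach the full schema.
{A, G, K}⁺: G→EFH adds E, F, H; AFK→DEH adds D; AFK→BGH adds B → {A, B, D, E, F, G, H, K}. Minimal: {G, K}⁺ = {E, F, G, H, K}; {A, K}⁺ = {A, K}; {A, G}⁺ = {A, E, F, G, H} — none reach the full schema.
Any other superkey contains one of these as a subset, so there are no further candidate keys.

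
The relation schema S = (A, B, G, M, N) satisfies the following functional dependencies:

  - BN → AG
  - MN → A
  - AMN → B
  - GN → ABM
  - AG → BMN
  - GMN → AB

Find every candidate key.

{A, G}, {B, N}, {G, N}, {M, N}

{A, G}⁺: AG→BMN adds B, M, N → {A, B, G, M, N}. Minimal: {G}⁺ = {G}; {A}⁺ = {A} — none reach the full schema.
{B, N}⁺: BN→AG adds A, G; GN→ABM adds M → {A, B, G, M, N}. Minimal: {N}⁺ = {N}; {B}⁺ = {B} — none reach the full schema.
{G, N}⁺: GN→ABM adds A, B, M → {A, B, G, M, N}. Minimal: {N}⁺ = {N}; {G}⁺ = {G} — none reach the full schema.
{M, N}⁺: MN→A adds A; AMN→B adds B; BN→AG adds G → {A, B, G, M, N}. Minimal: {N}⁺ = {N}; {M}⁺ = {M} — none reach the full schema.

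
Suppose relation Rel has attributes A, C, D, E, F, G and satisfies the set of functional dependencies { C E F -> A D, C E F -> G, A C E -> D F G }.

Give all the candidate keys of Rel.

Attributes C, E never appear on any right-hand side, so every candidate key must contain {C, E}.
{C, E}⁺ = {C, E}, which is not all of the schema, so we must add further attributes.
{A, C, E}⁺: ACE→DFG adds D, F, G → {A, C, D, E, F, G}. Minimal: {C, E}⁺ = {C, E}; {A, E}⁺ = {A, E}; {A, C}⁺ = {A, C} — none reach the full schema.
{C, E, F}⁺: CEF→AD adds A, D; CEF→G adds G → {A, C, D, E, F, G}. Minimal: {E, F}⁺ = {E, F}; {C, F}⁺ = {C, F}; {C, E}⁺ = {C, E} — none reach the full schema.
Any other superkey contains one of these as a subset, so there are no further candidate keys.

{A, C, E}, {C, E, F}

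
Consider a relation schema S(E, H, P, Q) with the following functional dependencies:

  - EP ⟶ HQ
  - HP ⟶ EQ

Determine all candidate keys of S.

Attribute P never appears on the right-hand side of any dependency, so P must belong to every candidate key.
{P}⁺ = {P}, which is not all of the schema, so we must add further attributes.
{E, P}⁺: EP→HQ adds H, Q → {E, H, P, Q}. Minimal: {P}⁺ = {P}; {E}⁺ = {E} — none reach the full schema.
{H, P}⁺: HP→EQ adds E, Q → {E, H, P, Q}. Minimal: {P}⁺ = {P}; {H}⁺ = {H} — none reach the full schema.

(E, P), (H, P)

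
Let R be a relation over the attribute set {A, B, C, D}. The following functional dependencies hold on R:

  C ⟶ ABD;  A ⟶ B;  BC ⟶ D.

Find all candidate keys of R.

Attribute C never appears on the right-hand side of any dependency, so C must belong to every candidate key.
{C}⁺ = {A, B, C, D}, which is all of the schema, so {C} is the only candidate key.

C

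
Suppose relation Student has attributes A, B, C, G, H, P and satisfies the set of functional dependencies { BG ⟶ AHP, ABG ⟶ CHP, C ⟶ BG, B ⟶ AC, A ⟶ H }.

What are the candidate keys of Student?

B, C

{B}⁺: B→AC adds A, C; A→H adds H; C→BG adds G; BG→AHP adds P → {A, B, C, G, H, P}.
{C}⁺: C→BG adds B, G; B→AC adds A; A→H adds H; BG→AHP adds P → {A, B, C, G, H, P}.
Any other superkey contains one of these as a subset, so there are no further candidate keys.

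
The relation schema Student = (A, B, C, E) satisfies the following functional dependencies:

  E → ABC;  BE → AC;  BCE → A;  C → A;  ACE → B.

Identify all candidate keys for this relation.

{E}⁺: E→ABC adds A, B, C → {A, B, C, E}.

{E}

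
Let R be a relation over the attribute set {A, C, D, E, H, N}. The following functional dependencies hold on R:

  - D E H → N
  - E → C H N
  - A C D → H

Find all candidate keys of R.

{A, D, E}

Attributes A, D, E never appear on any right-hand side, so every candidate key must contain {A, D, E}.
{A, D, E}⁺ = {A, C, D, E, H, N}, which is all of the schema, so {A, D, E} is the only candidate key.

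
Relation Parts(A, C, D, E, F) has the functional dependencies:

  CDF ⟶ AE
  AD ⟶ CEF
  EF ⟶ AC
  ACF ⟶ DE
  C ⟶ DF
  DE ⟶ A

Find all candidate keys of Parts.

C, AD, DE, EF

{C}⁺: C→DF adds D, F; CDF→AE adds A, E → {A, C, D, E, F}.
{A, D}⁺: AD→CEF adds C, E, F → {A, C, D, E, F}. Minimal: {D}⁺ = {D}; {A}⁺ = {A} — none reach the full schema.
{D, E}⁺: DE→A adds A; AD→CEF adds C, F → {A, C, D, E, F}. Minimal: {E}⁺ = {E}; {D}⁺ = {D} — none reach the full schema.
{E, F}⁺: EF→AC adds A, C; ACF→DE adds D → {A, C, D, E, F}. Minimal: {F}⁺ = {F}; {E}⁺ = {E} — none reach the full schema.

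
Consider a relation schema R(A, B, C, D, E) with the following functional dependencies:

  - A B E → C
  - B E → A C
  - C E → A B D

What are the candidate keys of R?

Attribute E never appears on the right-hand side of any dependency, so E must belong to every candidate key.
{E}⁺ = {E}, which is not all of the schema, so we must add further attributes.
{B, E}⁺: BE→AC adds A, C; CE→ABD adds D → {A, B, C, D, E}. Minimal: {E}⁺ = {E}; {B}⁺ = {B} — none reach the full schema.
{C, E}⁺: CE→ABD adds A, B, D → {A, B, C, D, E}. Minimal: {E}⁺ = {E}; {C}⁺ = {C} — none reach the full schema.

{B, E}, {C, E}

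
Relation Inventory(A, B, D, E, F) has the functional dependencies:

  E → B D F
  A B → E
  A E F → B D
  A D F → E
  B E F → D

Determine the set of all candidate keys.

(A, B), (A, E), (A, D, F)

Attribute A never appears on the right-hand side of any dependency, so A must belong to every candidate key.
{A}⁺ = {A}, which is not all of the schema, so we must add further attributes.
{A, B}⁺: AB→E adds E; E→BDF adds D, F → {A, B, D, E, F}. Minimal: {B}⁺ = {B}; {A}⁺ = {A} — none reach the full schema.
{A, E}⁺: E→BDF adds B, D, F → {A, B, D, E, F}. Minimal: {E}⁺ = {B, D, E, F}; {A}⁺ = {A} — none reach the full schema.
{A, D, F}⁺: ADF→E adds E; E→BDF adds B → {A, B, D, E, F}. Minimal: {D, F}⁺ = {D, F}; {A, F}⁺ = {A, F}; {A, D}⁺ = {A, D} — none reach the full schema.
Any other superkey contains one of these as a subset, so there are no further candidate keys.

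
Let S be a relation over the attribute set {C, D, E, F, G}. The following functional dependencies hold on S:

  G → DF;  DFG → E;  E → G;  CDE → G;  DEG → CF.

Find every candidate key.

{E}⁺: E→G adds G; G→DF adds D, F; DEG→CF adds C → {C, D, E, F, G}.
{G}⁺: G→DF adds D, F; DFG→E adds E; DEG→CF adds C → {C, D, E, F, G}.
Any other superkey contains one of these as a subset, so there are no further candidate keys.

(E), (G)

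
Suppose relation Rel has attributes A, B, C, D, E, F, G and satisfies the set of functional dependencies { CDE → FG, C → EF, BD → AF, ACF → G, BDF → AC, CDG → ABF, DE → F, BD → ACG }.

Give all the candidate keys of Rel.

Attribute D never appears on the right-hand side of any dependency, so D must belong to every candidate key.
{D}⁺ = {D}, which is not all of the schema, so we must add further attributes.
{B, D}⁺: BD→AF adds A, F; BDF→AC adds C; BD→ACG adds G; C→EF adds E → {A, B, C, D, E, F, G}. Minimal: {D}⁺ = {D}; {B}⁺ = {B} — none reach the full schema.
{C, D}⁺: C→EF adds E, F; CDE→FG adds G; CDG→ABF adds A, B → {A, B, C, D, E, F, G}. Minimal: {D}⁺ = {D}; {C}⁺ = {C, E, F} — none reach the full schema.
Any other superkey contains one of these as a subset, so there are no further candidate keys.

BD; CD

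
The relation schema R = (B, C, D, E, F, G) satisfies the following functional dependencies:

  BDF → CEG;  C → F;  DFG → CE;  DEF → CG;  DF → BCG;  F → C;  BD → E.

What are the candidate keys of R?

Attribute D never appears on the right-hand side of any dependency, so D must belong to every candidate key.
{D}⁺ = {D}, which is not all of the schema, so we must add further attributes.
{C, D}⁺: C→F adds F; DF→BCG adds B, G; BD→E adds E → {B, C, D, E, F, G}.
{D, F}⁺: DF→BCG adds B, C, G; BD→E adds E → {B, C, D, E, F, G}.

(C, D), (D, F)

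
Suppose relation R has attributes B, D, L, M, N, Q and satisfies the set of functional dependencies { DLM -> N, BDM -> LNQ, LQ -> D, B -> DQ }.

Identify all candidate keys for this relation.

Attributes B, M never appear on any right-hand side, so every candidate key must contain {B, M}.
{B, M}⁺ = {B, D, L, M, N, Q}, which is all of the schema, so {B, M} is the only candidate key.

{B, M}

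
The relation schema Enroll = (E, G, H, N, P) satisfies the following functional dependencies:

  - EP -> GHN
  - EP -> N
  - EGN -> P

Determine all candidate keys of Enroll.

{E, P}, {E, G, N}

{E, P}⁺: EP→GHN adds G, H, N → {E, G, H, N, P}. Minimal: {P}⁺ = {P}; {E}⁺ = {E} — none reach the full schema.
{E, G, N}⁺: EGN→P adds P; EP→GHN adds H → {E, G, H, N, P}. Minimal: {G, N}⁺ = {G, N}; {E, N}⁺ = {E, N}; {E, G}⁺ = {E, G} — none reach the full schema.
Any other superkey contains one of these as a subset, so there are no further candidate keys.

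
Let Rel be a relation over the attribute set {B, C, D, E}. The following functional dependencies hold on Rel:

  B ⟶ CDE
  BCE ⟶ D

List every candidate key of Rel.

{B}

Attribute B never appears on the right-hand side of any dependency, so B must belong to every candidate key.
{B}⁺ = {B, C, D, E}, which is all of the schema, so {B} is the only candidate key.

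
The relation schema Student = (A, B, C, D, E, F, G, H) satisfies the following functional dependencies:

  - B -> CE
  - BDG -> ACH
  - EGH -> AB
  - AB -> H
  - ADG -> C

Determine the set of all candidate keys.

BDFG, DEFGH

Attributes D, F, G never appear on any right-hand side, so every candidate key must contain {D, F, G}.
{D, F, G}⁺ = {D, F, G}, which is not all of the schema, so we must add further attributes.
{B, D, F, G}⁺: B→CE adds C, E; BDG→ACH adds A, H → {A, B, C, D, E, F, G, H}. Minimal: {D, F, G}⁺ = {D, F, G}; {B, F, G}⁺ = {B, C, E, F, G}; {B, D, G}⁺ = {A, B, C, D, E, G, H}; … — none reach the full schema.
{D, E, F, G, H}⁺: EGH→AB adds A, B; ADG→C adds C → {A, B, C, D, E, F, G, H}. Minimal: {E, F, G, H}⁺ = {A, B, C, E, F, G, H}; {D, F, G, H}⁺ = {D, F, G, H}; {D, E, G, H}⁺ = {A, B, C, D, E, G, H}; … — none reach the full schema.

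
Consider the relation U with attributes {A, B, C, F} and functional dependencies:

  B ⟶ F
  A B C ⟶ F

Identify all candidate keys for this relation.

Attributes A, B, C never appear on any right-hand side, so every candidate key must contain {A, B, C}.
{A, B, C}⁺ = {A, B, C, F}, which is all of the schema, so {A, B, C} is the only candidate key.

ABC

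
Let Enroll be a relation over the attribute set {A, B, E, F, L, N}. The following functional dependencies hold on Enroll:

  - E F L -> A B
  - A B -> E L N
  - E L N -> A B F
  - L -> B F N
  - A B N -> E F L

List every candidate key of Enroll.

{A, B}⁺: AB→ELN adds E, L, N; ELN→ABF adds F → {A, B, E, F, L, N}. Minimal: {B}⁺ = {B}; {A}⁺ = {A} — none reach the full schema.
{A, L}⁺: L→BFN adds B, F, N; ABN→EFL adds E → {A, B, E, F, L, N}. Minimal: {L}⁺ = {B, F, L, N}; {A}⁺ = {A} — none reach the full schema.
{E, L}⁺: L→BFN adds B, F, N; EFL→AB adds A → {A, B, E, F, L, N}. Minimal: {L}⁺ = {B, F, L, N}; {E}⁺ = {E} — none reach the full schema.
Any other superkey contains one of these as a subset, so there are no further candidate keys.

AB, AL, EL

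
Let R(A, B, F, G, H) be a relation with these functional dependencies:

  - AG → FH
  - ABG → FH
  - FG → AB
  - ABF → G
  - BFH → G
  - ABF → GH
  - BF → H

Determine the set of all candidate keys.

AG; BF; FG

{A, G}⁺: AG→FH adds F, H; FG→AB adds B → {A, B, F, G, H}.
{B, F}⁺: BF→H adds H; BFH→G adds G; FG→AB adds A → {A, B, F, G, H}.
{F, G}⁺: FG→AB adds A, B; ABF→GH adds H → {A, B, F, G, H}.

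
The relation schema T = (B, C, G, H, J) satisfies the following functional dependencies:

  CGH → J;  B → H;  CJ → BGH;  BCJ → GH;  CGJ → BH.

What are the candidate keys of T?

Attribute C never appears on the right-hand side of any dependency, so C must belong to every candidate key.
{C}⁺ = {C}, which is not all of the schema, so we must add further attributes.
{C, J}⁺: CJ→BGH adds B, G, H → {B, C, G, H, J}. Minimal: {J}⁺ = {J}; {C}⁺ = {C} — none reach the full schema.
{B, C, G}⁺: B→H adds H; CGH→J adds J → {B, C, G, H, J}. Minimal: {C, G}⁺ = {C, G}; {B, G}⁺ = {B, G, H}; {B, C}⁺ = {B, C, H} — none reach the full schema.
{C, G, H}⁺: CGH→J adds J; CJ→BGH adds B → {B, C, G, H, J}. Minimal: {G, H}⁺ = {G, H}; {C, H}⁺ = {C, H}; {C, G}⁺ = {C, G} — none reach the full schema.

(C, J), (B, C, G), (C, G, H)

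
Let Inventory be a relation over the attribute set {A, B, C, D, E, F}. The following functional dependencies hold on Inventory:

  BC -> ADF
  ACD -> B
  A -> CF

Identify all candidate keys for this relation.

Attribute E never appears on the right-hand side of any dependency, so E must belong to every candidate key.
{E}⁺ = {E}, which is not all of the schema, so we must add further attributes.
{A, B, E}⁺: A→CF adds C, F; BC→ADF adds D → {A, B, C, D, E, F}. Minimal: {B, E}⁺ = {B, E}; {A, E}⁺ = {A, C, E, F}; {A, B}⁺ = {A, B, C, D, F} — none reach the full schema.
{A, D, E}⁺: A→CF adds C, F; ACD→B adds B → {A, B, C, D, E, F}. Minimal: {D, E}⁺ = {D, E}; {A, E}⁺ = {A, C, E, F}; {A, D}⁺ = {A, B, C, D, F} — none reach the full schema.
{B, C, E}⁺: BC→ADF adds A, D, F → {A, B, C, D, E, F}. Minimal: {C, E}⁺ = {C, E}; {B, E}⁺ = {B, E}; {B, C}⁺ = {A, B, C, D, F} — none reach the full schema.

{A, B, E}, {A, D, E}, {B, C, E}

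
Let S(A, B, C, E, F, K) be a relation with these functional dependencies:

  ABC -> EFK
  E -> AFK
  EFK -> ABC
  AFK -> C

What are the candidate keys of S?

{E}⁺: E→AFK adds A, F, K; EFK→ABC adds B, C → {A, B, C, E, F, K}.
{A, B, C}⁺: ABC→EFK adds E, F, K → {A, B, C, E, F, K}. Minimal: {B, C}⁺ = {B, C}; {A, C}⁺ = {A, C}; {A, B}⁺ = {A, B} — none reach the full schema.
{A, B, F, K}⁺: AFK→C adds C; ABC→EFK adds E → {A, B, C, E, F, K}. Minimal: {B, F, K}⁺ = {B, F, K}; {A, F, K}⁺ = {A, C, F, K}; {A, B, K}⁺ = {A, B, K}; … — none reach the full schema.
Any other superkey contains one of these as a subset, so there are no further candidate keys.

E; ABC; ABFK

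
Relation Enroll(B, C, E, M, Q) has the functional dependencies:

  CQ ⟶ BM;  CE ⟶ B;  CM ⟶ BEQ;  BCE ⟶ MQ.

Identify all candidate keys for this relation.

Attribute C never appears on the right-hand side of any dependency, so C must belong to every candidate key.
{C}⁺ = {C}, which is not all of the schema, so we must add further attributes.
{C, E}⁺: CE→B adds B; BCE→MQ adds M, Q → {B, C, E, M, Q}. Minimal: {E}⁺ = {E}; {C}⁺ = {C} — none reach the full schema.
{C, M}⁺: CM→BEQ adds B, E, Q → {B, C, E, M, Q}. Minimal: {M}⁺ = {M}; {C}⁺ = {C} — none reach the full schema.
{C, Q}⁺: CQ→BM adds B, M; CM→BEQ adds E → {B, C, E, M, Q}. Minimal: {Q}⁺ = {Q}; {C}⁺ = {C} — none reach the full schema.
Any other superkey contains one of these as a subset, so there are no further candidate keys.

{C, E}; {C, M}; {C, Q}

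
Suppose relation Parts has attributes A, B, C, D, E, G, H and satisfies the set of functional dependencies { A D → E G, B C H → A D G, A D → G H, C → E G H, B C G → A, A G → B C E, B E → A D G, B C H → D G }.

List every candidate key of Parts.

{A, C}⁺: C→EGH adds E, G, H; AG→BCE adds B; BE→ADG adds D → {A, B, C, D, E, G, H}. Minimal: {C}⁺ = {C, E, G, H}; {A}⁺ = {A} — none reach the full schema.
{A, D}⁺: AD→EG adds E, G; AD→GH adds H; AG→BCE adds B, C → {A, B, C, D, E, G, H}. Minimal: {D}⁺ = {D}; {A}⁺ = {A} — none reach the full schema.
{A, G}⁺: AG→BCE adds B, C, E; BE→ADG adds D; AD→GH adds H → {A, B, C, D, E, G, H}. Minimal: {G}⁺ = {G}; {A}⁺ = {A} — none reach the full schema.
{B, C}⁺: C→EGH adds E, G, H; BCG→A adds A; BE→ADG adds D → {A, B, C, D, E, G, H}. Minimal: {C}⁺ = {C, E, G, H}; {B}⁺ = {B} — none reach the full schema.
{B, E}⁺: BE→ADG adds A, D, G; AD→GH adds H; AG→BCE adds C → {A, B, C, D, E, G, H}. Minimal: {E}⁺ = {E}; {B}⁺ = {B} — none reach the full schema.

(A, C); (A, D); (A, G); (B, C); (B, E)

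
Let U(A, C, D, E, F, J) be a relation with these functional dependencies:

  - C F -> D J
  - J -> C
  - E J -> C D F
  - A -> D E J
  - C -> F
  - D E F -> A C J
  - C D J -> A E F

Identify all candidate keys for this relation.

{A}⁺: A→DEJ adds D, E, J; J→C adds C; EJ→CDF adds F → {A, C, D, E, F, J}.
{C}⁺: C→F adds F; CF→DJ adds D, J; CDJ→AEF adds A, E → {A, C, D, E, F, J}.
{J}⁺: J→C adds C; C→F adds F; CF→DJ adds D; CDJ→AEF adds A, E → {A, C, D, E, F, J}.
{D, E, F}⁺: DEF→ACJ adds A, C, J → {A, C, D, E, F, J}. Minimal: {E, F}⁺ = {E, F}; {D, F}⁺ = {D, F}; {D, E}⁺ = {D, E} — none reach the full schema.

{A}, {C}, {J}, {D, E, F}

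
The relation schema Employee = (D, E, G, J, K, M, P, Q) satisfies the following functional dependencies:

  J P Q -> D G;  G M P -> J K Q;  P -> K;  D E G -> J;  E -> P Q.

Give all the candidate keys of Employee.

Attributes E, M never appear on any right-hand side, so every candidate key must contain {E, M}.
{E, M}⁺ = {E, K, M, P, Q}, which is not all of the schema, so we must add further attributes.
{E, G, M}⁺: E→PQ adds P, Q; GMP→JKQ adds J, K; JPQ→DG adds D → {D, E, G, J, K, M, P, Q}. Minimal: {G, M}⁺ = {G, M}; {E, M}⁺ = {E, K, M, P, Q}; {E, G}⁺ = {E, G, K, P, Q} — none reach the full schema.
{E, J, M}⁺: E→PQ adds P, Q; JPQ→DG adds D, G; GMP→JKQ adds K → {D, E, G, J, K, M, P, Q}. Minimal: {J, M}⁺ = {J, M}; {E, M}⁺ = {E, K, M, P, Q}; {E, J}⁺ = {D, E, G, J, K, P, Q} — none reach the full schema.
Any other superkey contains one of these as a subset, so there are no further candidate keys.

{E, G, M}, {E, J, M}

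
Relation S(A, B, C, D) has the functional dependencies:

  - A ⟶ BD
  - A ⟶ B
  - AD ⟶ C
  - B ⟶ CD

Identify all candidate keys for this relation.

Attribute A never appears on the right-hand side of any dependency, so A must belong to every candidate key.
{A}⁺ = {A, B, C, D}, which is all of the schema, so {A} is the only candidate key.

{A}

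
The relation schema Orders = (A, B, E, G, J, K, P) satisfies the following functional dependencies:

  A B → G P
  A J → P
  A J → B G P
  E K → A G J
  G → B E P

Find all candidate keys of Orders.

Attribute K never appears on the right-hand side of any dependency, so K must belong to every candidate key.
{K}⁺ = {K}, which is not all of the schema, so we must add further attributes.
{E, K}⁺: EK→AGJ adds A, G, J; G→BEP adds B, P → {A, B, E, G, J, K, P}.
{G, K}⁺: G→BEP adds B, E, P; EK→AGJ adds A, J → {A, B, E, G, J, K, P}.
{A, B, K}⁺: AB→GP adds G, P; G→BEP adds E; EK→AGJ adds J → {A, B, E, G, J, K, P}.
{A, J, K}⁺: AJ→P adds P; AJ→BGP adds B, G; G→BEP adds E → {A, B, E, G, J, K, P}.

(E, K); (G, K); (A, B, K); (A, J, K)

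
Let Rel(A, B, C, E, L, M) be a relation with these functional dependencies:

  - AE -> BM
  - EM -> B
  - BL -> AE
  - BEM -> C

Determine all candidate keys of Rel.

{B, L}; {A, E, L}; {E, L, M}

{B, L}⁺: BL→AE adds A, E; AE→BM adds M; BEM→C adds C → {A, B, C, E, L, M}. Minimal: {L}⁺ = {L}; {B}⁺ = {B} — none reach the full schema.
{A, E, L}⁺: AE→BM adds B, M; BEM→C adds C → {A, B, C, E, L, M}. Minimal: {E, L}⁺ = {E, L}; {A, L}⁺ = {A, L}; {A, E}⁺ = {A, B, C, E, M} — none reach the full schema.
{E, L, M}⁺: EM→B adds B; BL→AE adds A; BEM→C adds C → {A, B, C, E, L, M}. Minimal: {L, M}⁺ = {L, M}; {E, M}⁺ = {B, C, E, M}; {E, L}⁺ = {E, L} — none reach the full schema.
Any other superkey contains one of these as a subset, so there are no further candidate keys.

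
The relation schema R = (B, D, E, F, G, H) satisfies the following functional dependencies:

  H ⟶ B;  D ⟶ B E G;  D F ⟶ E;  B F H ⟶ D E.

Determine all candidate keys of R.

Attributes F, H never appear on any right-hand side, so every candidate key must contain {F, H}.
{F, H}⁺ = {B, D, E, F, G, H}, which is all of the schema, so {F, H} is the only candidate key.

(F, H)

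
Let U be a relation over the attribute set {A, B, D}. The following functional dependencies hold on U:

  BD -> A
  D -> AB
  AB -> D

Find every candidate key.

D, AB

{D}⁺: D→AB adds A, B → {A, B, D}.
{A, B}⁺: AB→D adds D → {A, B, D}. Minimal: {B}⁺ = {B}; {A}⁺ = {A} — none reach the full schema.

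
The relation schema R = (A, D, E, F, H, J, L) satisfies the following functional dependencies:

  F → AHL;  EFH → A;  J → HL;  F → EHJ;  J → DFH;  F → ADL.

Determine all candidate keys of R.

{F}⁺: F→AHL adds A, H, L; F→EHJ adds E, J; J→DFH adds D → {A, D, E, F, H, J, L}.
{J}⁺: J→HL adds H, L; J→DFH adds D, F; F→ADL adds A; F→EHJ adds E → {A, D, E, F, H, J, L}.

F, J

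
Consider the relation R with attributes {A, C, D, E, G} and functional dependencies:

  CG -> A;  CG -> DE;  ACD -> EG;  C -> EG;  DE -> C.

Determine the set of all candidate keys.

{C}⁺: C→EG adds E, G; CG→A adds A; CG→DE adds D → {A, C, D, E, G}.
{D, E}⁺: DE→C adds C; C→EG adds G; CG→A adds A → {A, C, D, E, G}.

C, DE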